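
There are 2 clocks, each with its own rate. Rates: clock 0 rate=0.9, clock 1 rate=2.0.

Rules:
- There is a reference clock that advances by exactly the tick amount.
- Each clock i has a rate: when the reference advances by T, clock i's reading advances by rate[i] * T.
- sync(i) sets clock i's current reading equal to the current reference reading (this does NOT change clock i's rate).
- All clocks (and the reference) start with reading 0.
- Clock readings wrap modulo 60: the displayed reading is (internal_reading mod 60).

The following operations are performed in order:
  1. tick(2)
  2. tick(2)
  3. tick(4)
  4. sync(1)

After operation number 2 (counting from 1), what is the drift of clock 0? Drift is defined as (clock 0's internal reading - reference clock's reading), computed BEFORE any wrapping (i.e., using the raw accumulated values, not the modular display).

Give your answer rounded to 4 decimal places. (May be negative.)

Answer: -0.4000

Derivation:
After op 1 tick(2): ref=2.0000 raw=[1.8000 4.0000]
After op 2 tick(2): ref=4.0000 raw=[3.6000 8.0000]
Drift of clock 0 after op 2: 3.6000 - 4.0000 = -0.4000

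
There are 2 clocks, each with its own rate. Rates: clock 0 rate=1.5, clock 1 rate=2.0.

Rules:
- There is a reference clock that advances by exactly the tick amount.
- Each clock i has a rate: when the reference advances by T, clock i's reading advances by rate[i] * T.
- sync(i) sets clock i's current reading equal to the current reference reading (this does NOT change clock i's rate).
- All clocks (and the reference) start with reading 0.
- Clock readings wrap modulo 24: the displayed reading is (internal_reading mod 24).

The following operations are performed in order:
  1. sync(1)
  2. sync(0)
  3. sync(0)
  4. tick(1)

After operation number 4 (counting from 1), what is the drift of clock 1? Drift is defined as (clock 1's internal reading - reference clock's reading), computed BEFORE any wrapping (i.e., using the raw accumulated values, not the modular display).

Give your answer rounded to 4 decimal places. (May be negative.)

Answer: 1.0000

Derivation:
After op 1 sync(1): ref=0.0000 raw=[0.0000 0.0000]
After op 2 sync(0): ref=0.0000 raw=[0.0000 0.0000]
After op 3 sync(0): ref=0.0000 raw=[0.0000 0.0000]
After op 4 tick(1): ref=1.0000 raw=[1.5000 2.0000]
Drift of clock 1 after op 4: 2.0000 - 1.0000 = 1.0000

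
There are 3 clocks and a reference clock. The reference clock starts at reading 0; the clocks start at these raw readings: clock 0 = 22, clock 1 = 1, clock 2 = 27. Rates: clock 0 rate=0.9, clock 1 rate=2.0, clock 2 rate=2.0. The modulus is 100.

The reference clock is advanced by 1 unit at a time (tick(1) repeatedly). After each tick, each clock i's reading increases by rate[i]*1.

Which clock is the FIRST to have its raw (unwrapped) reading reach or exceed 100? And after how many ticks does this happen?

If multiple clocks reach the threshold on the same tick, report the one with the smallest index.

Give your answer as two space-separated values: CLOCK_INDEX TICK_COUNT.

Answer: 2 37

Derivation:
clock 0: start=22, rate=0.9, needs 100-22 = 78; ticks = ceil(78/0.9) = ceil(86.6667) = 87; reading at tick 87 = 22 + 0.9*87 = 100.3000
clock 1: start=1, rate=2.0, needs 100-1 = 99; ticks = ceil(99/2.0) = ceil(49.5000) = 50; reading at tick 50 = 1 + 2.0*50 = 101.0000
clock 2: start=27, rate=2.0, needs 100-27 = 73; ticks = ceil(73/2.0) = ceil(36.5000) = 37; reading at tick 37 = 27 + 2.0*37 = 101.0000
Minimum tick count = 37; winners = [2]; smallest index = 2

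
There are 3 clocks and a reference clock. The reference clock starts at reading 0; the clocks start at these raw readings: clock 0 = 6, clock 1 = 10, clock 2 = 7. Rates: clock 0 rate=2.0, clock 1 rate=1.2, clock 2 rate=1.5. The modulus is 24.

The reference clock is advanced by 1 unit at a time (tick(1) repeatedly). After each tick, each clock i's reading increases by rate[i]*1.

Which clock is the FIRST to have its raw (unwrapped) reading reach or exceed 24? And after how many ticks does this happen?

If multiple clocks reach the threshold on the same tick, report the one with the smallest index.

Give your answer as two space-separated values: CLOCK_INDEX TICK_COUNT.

Answer: 0 9

Derivation:
clock 0: start=6, rate=2.0, needs 24-6 = 18; ticks = ceil(18/2.0) = ceil(9.0000) = 9; reading at tick 9 = 6 + 2.0*9 = 24.0000
clock 1: start=10, rate=1.2, needs 24-10 = 14; ticks = ceil(14/1.2) = ceil(11.6667) = 12; reading at tick 12 = 10 + 1.2*12 = 24.4000
clock 2: start=7, rate=1.5, needs 24-7 = 17; ticks = ceil(17/1.5) = ceil(11.3333) = 12; reading at tick 12 = 7 + 1.5*12 = 25.0000
Minimum tick count = 9; winners = [0]; smallest index = 0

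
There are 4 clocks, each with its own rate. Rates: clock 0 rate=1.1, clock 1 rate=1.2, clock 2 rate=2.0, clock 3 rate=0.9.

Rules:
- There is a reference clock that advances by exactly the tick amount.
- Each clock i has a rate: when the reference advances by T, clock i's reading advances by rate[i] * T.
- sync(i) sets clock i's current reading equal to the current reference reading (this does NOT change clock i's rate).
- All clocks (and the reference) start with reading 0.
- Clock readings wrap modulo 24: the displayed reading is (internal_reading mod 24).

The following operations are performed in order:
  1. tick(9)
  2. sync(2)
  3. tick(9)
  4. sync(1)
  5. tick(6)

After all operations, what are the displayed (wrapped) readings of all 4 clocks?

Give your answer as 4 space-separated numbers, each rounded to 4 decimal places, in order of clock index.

Answer: 2.4000 1.2000 15.0000 21.6000

Derivation:
After op 1 tick(9): ref=9.0000 raw=[9.9000 10.8000 18.0000 8.1000]
After op 2 sync(2): ref=9.0000 raw=[9.9000 10.8000 9.0000 8.1000]
After op 3 tick(9): ref=18.0000 raw=[19.8000 21.6000 27.0000 16.2000]
After op 4 sync(1): ref=18.0000 raw=[19.8000 18.0000 27.0000 16.2000]
After op 5 tick(6): ref=24.0000 raw=[26.4000 25.2000 39.0000 21.6000]
Wrap final raw readings (mod 24): 26.4000 mod 24 = 2.4000; 25.2000 mod 24 = 1.2000; 39.0000 mod 24 = 15.0000; 21.6000 mod 24 = 21.6000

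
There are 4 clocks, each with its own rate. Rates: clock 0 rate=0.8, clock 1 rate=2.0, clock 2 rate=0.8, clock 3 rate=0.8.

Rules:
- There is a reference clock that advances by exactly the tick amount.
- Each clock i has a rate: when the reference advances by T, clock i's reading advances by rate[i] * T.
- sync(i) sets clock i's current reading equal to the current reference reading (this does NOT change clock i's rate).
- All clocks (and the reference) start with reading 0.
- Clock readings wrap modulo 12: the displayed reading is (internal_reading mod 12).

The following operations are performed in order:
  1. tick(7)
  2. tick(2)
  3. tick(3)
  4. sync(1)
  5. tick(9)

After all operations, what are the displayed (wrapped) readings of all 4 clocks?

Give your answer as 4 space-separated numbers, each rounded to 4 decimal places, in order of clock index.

Answer: 4.8000 6.0000 4.8000 4.8000

Derivation:
After op 1 tick(7): ref=7.0000 raw=[5.6000 14.0000 5.6000 5.6000]
After op 2 tick(2): ref=9.0000 raw=[7.2000 18.0000 7.2000 7.2000]
After op 3 tick(3): ref=12.0000 raw=[9.6000 24.0000 9.6000 9.6000]
After op 4 sync(1): ref=12.0000 raw=[9.6000 12.0000 9.6000 9.6000]
After op 5 tick(9): ref=21.0000 raw=[16.8000 30.0000 16.8000 16.8000]
Wrap final raw readings (mod 12): 16.8000 mod 12 = 4.8000; 30.0000 mod 12 = 6.0000; 16.8000 mod 12 = 4.8000; 16.8000 mod 12 = 4.8000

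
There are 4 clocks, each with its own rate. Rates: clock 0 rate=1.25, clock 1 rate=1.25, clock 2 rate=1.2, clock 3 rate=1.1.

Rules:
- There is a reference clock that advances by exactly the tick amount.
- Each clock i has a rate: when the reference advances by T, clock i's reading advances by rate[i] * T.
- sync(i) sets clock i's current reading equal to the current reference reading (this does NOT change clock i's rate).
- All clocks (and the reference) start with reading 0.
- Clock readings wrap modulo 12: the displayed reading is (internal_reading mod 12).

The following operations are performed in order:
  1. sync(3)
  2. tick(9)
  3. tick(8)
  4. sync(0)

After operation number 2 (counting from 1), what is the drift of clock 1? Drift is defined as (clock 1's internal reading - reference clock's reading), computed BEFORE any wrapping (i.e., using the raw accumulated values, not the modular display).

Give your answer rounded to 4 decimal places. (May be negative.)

After op 1 sync(3): ref=0.0000 raw=[0.0000 0.0000 0.0000 0.0000]
After op 2 tick(9): ref=9.0000 raw=[11.2500 11.2500 10.8000 9.9000]
Drift of clock 1 after op 2: 11.2500 - 9.0000 = 2.2500

Answer: 2.2500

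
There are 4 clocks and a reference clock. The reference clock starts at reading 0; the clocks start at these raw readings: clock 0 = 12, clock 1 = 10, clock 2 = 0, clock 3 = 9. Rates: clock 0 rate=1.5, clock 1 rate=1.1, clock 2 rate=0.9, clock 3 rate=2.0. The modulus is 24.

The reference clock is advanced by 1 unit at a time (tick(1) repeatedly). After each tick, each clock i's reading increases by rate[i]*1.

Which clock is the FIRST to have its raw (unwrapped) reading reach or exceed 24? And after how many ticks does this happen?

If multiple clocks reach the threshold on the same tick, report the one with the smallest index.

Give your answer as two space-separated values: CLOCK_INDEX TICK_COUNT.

Answer: 0 8

Derivation:
clock 0: start=12, rate=1.5, needs 24-12 = 12; ticks = ceil(12/1.5) = ceil(8.0000) = 8; reading at tick 8 = 12 + 1.5*8 = 24.0000
clock 1: start=10, rate=1.1, needs 24-10 = 14; ticks = ceil(14/1.1) = ceil(12.7273) = 13; reading at tick 13 = 10 + 1.1*13 = 24.3000
clock 2: start=0, rate=0.9, needs 24-0 = 24; ticks = ceil(24/0.9) = ceil(26.6667) = 27; reading at tick 27 = 0 + 0.9*27 = 24.3000
clock 3: start=9, rate=2.0, needs 24-9 = 15; ticks = ceil(15/2.0) = ceil(7.5000) = 8; reading at tick 8 = 9 + 2.0*8 = 25.0000
Minimum tick count = 8; winners = [0, 3]; smallest index = 0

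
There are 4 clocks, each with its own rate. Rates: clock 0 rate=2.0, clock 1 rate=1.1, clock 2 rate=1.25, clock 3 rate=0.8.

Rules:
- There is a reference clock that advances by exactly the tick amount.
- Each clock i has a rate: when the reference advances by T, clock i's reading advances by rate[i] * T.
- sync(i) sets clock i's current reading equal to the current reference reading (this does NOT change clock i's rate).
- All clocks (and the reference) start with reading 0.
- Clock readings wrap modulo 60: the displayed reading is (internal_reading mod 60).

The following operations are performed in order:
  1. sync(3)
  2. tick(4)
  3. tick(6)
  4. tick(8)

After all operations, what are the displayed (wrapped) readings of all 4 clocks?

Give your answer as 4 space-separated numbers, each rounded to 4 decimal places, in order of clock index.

After op 1 sync(3): ref=0.0000 raw=[0.0000 0.0000 0.0000 0.0000]
After op 2 tick(4): ref=4.0000 raw=[8.0000 4.4000 5.0000 3.2000]
After op 3 tick(6): ref=10.0000 raw=[20.0000 11.0000 12.5000 8.0000]
After op 4 tick(8): ref=18.0000 raw=[36.0000 19.8000 22.5000 14.4000]
Wrap final raw readings (mod 60): 36.0000 mod 60 = 36.0000; 19.8000 mod 60 = 19.8000; 22.5000 mod 60 = 22.5000; 14.4000 mod 60 = 14.4000

Answer: 36.0000 19.8000 22.5000 14.4000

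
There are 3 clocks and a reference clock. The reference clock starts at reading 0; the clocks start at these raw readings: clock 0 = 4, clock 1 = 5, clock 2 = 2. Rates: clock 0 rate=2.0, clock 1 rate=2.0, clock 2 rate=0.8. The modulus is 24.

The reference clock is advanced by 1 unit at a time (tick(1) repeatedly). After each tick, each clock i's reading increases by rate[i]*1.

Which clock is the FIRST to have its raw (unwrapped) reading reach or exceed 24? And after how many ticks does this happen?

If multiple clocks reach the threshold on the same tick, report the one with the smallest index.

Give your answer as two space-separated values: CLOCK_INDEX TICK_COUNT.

clock 0: start=4, rate=2.0, needs 24-4 = 20; ticks = ceil(20/2.0) = ceil(10.0000) = 10; reading at tick 10 = 4 + 2.0*10 = 24.0000
clock 1: start=5, rate=2.0, needs 24-5 = 19; ticks = ceil(19/2.0) = ceil(9.5000) = 10; reading at tick 10 = 5 + 2.0*10 = 25.0000
clock 2: start=2, rate=0.8, needs 24-2 = 22; ticks = ceil(22/0.8) = ceil(27.5000) = 28; reading at tick 28 = 2 + 0.8*28 = 24.4000
Minimum tick count = 10; winners = [0, 1]; smallest index = 0

Answer: 0 10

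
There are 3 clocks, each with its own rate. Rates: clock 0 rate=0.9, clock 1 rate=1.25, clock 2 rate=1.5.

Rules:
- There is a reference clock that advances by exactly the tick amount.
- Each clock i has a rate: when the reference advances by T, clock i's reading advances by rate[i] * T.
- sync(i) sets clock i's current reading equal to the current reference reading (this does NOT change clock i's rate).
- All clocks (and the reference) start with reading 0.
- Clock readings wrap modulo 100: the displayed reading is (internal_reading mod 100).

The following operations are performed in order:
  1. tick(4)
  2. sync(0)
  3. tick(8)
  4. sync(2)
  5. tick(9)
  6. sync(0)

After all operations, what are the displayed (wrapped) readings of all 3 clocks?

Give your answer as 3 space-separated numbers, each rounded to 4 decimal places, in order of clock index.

Answer: 21.0000 26.2500 25.5000

Derivation:
After op 1 tick(4): ref=4.0000 raw=[3.6000 5.0000 6.0000]
After op 2 sync(0): ref=4.0000 raw=[4.0000 5.0000 6.0000]
After op 3 tick(8): ref=12.0000 raw=[11.2000 15.0000 18.0000]
After op 4 sync(2): ref=12.0000 raw=[11.2000 15.0000 12.0000]
After op 5 tick(9): ref=21.0000 raw=[19.3000 26.2500 25.5000]
After op 6 sync(0): ref=21.0000 raw=[21.0000 26.2500 25.5000]
Wrap final raw readings (mod 100): 21.0000 mod 100 = 21.0000; 26.2500 mod 100 = 26.2500; 25.5000 mod 100 = 25.5000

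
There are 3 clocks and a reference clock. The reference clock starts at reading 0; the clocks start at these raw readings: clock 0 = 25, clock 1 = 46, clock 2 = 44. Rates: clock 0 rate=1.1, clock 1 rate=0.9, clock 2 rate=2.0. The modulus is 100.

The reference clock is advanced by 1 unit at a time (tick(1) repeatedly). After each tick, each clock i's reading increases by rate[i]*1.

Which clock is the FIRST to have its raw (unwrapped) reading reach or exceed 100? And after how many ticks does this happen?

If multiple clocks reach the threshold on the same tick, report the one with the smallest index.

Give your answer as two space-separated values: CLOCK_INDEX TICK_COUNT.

Answer: 2 28

Derivation:
clock 0: start=25, rate=1.1, needs 100-25 = 75; ticks = ceil(75/1.1) = ceil(68.1818) = 69; reading at tick 69 = 25 + 1.1*69 = 100.9000
clock 1: start=46, rate=0.9, needs 100-46 = 54; ticks = ceil(54/0.9) = ceil(60.0000) = 60; reading at tick 60 = 46 + 0.9*60 = 100.0000
clock 2: start=44, rate=2.0, needs 100-44 = 56; ticks = ceil(56/2.0) = ceil(28.0000) = 28; reading at tick 28 = 44 + 2.0*28 = 100.0000
Minimum tick count = 28; winners = [2]; smallest index = 2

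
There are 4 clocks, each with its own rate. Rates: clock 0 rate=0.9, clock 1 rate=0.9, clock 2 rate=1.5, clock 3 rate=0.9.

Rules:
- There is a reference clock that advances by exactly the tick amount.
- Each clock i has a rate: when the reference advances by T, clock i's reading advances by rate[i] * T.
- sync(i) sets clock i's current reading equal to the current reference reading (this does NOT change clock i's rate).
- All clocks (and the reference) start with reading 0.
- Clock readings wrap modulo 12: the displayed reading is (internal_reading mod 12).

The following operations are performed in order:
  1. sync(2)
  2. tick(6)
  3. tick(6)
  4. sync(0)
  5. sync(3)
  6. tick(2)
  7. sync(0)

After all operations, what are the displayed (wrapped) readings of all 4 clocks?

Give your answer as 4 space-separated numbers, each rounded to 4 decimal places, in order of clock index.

Answer: 2.0000 0.6000 9.0000 1.8000

Derivation:
After op 1 sync(2): ref=0.0000 raw=[0.0000 0.0000 0.0000 0.0000]
After op 2 tick(6): ref=6.0000 raw=[5.4000 5.4000 9.0000 5.4000]
After op 3 tick(6): ref=12.0000 raw=[10.8000 10.8000 18.0000 10.8000]
After op 4 sync(0): ref=12.0000 raw=[12.0000 10.8000 18.0000 10.8000]
After op 5 sync(3): ref=12.0000 raw=[12.0000 10.8000 18.0000 12.0000]
After op 6 tick(2): ref=14.0000 raw=[13.8000 12.6000 21.0000 13.8000]
After op 7 sync(0): ref=14.0000 raw=[14.0000 12.6000 21.0000 13.8000]
Wrap final raw readings (mod 12): 14.0000 mod 12 = 2.0000; 12.6000 mod 12 = 0.6000; 21.0000 mod 12 = 9.0000; 13.8000 mod 12 = 1.8000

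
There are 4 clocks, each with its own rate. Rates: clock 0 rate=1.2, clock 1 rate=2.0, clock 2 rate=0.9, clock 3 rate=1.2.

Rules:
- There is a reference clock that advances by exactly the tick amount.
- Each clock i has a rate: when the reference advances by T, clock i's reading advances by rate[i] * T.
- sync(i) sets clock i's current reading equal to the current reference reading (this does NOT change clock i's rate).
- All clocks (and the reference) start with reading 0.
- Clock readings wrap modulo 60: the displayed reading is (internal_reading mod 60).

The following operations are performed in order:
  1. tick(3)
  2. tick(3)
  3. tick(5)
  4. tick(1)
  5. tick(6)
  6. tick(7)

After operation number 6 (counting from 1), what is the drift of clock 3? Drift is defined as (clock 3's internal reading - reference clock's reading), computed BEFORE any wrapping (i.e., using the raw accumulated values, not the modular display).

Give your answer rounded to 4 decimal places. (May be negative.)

Answer: 5.0000

Derivation:
After op 1 tick(3): ref=3.0000 raw=[3.6000 6.0000 2.7000 3.6000]
After op 2 tick(3): ref=6.0000 raw=[7.2000 12.0000 5.4000 7.2000]
After op 3 tick(5): ref=11.0000 raw=[13.2000 22.0000 9.9000 13.2000]
After op 4 tick(1): ref=12.0000 raw=[14.4000 24.0000 10.8000 14.4000]
After op 5 tick(6): ref=18.0000 raw=[21.6000 36.0000 16.2000 21.6000]
After op 6 tick(7): ref=25.0000 raw=[30.0000 50.0000 22.5000 30.0000]
Drift of clock 3 after op 6: 30.0000 - 25.0000 = 5.0000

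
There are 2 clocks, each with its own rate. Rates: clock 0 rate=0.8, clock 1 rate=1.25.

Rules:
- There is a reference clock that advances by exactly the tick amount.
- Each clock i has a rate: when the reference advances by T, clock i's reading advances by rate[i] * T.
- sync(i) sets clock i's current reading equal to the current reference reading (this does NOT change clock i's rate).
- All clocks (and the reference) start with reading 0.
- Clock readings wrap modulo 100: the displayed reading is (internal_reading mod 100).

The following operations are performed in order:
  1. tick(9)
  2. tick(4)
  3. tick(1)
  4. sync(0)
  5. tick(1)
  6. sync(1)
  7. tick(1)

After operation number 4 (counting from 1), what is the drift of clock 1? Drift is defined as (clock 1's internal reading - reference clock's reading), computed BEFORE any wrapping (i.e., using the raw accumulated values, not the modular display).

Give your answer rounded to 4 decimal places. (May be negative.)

Answer: 3.5000

Derivation:
After op 1 tick(9): ref=9.0000 raw=[7.2000 11.2500]
After op 2 tick(4): ref=13.0000 raw=[10.4000 16.2500]
After op 3 tick(1): ref=14.0000 raw=[11.2000 17.5000]
After op 4 sync(0): ref=14.0000 raw=[14.0000 17.5000]
Drift of clock 1 after op 4: 17.5000 - 14.0000 = 3.5000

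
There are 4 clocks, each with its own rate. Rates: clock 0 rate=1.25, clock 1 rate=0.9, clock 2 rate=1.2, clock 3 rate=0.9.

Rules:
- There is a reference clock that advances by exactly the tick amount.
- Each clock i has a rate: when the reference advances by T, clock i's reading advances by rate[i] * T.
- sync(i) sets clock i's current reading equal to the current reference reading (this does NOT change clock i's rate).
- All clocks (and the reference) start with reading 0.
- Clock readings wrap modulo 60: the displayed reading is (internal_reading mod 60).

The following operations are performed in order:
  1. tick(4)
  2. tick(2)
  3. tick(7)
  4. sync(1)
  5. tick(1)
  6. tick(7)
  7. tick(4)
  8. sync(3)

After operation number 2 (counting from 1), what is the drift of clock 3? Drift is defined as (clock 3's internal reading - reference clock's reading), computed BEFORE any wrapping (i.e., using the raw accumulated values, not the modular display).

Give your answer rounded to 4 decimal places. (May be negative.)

Answer: -0.6000

Derivation:
After op 1 tick(4): ref=4.0000 raw=[5.0000 3.6000 4.8000 3.6000]
After op 2 tick(2): ref=6.0000 raw=[7.5000 5.4000 7.2000 5.4000]
Drift of clock 3 after op 2: 5.4000 - 6.0000 = -0.6000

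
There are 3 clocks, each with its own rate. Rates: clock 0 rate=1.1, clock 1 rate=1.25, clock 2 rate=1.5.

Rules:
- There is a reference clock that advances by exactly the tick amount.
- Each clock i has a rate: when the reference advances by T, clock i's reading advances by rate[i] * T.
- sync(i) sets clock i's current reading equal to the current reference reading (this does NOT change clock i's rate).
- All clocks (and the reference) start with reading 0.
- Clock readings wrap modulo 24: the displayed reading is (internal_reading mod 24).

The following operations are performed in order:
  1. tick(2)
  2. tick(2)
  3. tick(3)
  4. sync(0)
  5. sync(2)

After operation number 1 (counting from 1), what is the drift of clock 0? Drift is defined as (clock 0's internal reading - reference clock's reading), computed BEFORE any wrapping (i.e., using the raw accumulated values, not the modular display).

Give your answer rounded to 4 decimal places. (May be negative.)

Answer: 0.2000

Derivation:
After op 1 tick(2): ref=2.0000 raw=[2.2000 2.5000 3.0000]
Drift of clock 0 after op 1: 2.2000 - 2.0000 = 0.2000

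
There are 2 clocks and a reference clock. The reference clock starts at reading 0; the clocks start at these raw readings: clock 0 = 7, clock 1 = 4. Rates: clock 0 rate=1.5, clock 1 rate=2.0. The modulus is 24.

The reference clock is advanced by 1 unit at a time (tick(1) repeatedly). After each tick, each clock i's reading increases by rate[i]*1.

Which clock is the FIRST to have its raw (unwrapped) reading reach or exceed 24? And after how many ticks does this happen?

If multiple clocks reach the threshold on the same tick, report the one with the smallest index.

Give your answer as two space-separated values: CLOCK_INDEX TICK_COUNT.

clock 0: start=7, rate=1.5, needs 24-7 = 17; ticks = ceil(17/1.5) = ceil(11.3333) = 12; reading at tick 12 = 7 + 1.5*12 = 25.0000
clock 1: start=4, rate=2.0, needs 24-4 = 20; ticks = ceil(20/2.0) = ceil(10.0000) = 10; reading at tick 10 = 4 + 2.0*10 = 24.0000
Minimum tick count = 10; winners = [1]; smallest index = 1

Answer: 1 10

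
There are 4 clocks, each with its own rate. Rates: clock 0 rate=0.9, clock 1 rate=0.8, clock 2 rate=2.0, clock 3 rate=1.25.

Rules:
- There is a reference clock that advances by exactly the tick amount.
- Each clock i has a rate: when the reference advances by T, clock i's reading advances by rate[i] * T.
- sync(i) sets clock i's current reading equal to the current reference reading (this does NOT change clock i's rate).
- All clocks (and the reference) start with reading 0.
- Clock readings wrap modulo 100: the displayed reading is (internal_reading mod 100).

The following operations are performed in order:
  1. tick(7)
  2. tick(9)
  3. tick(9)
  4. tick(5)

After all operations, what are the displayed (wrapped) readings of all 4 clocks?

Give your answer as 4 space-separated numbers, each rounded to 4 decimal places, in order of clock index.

After op 1 tick(7): ref=7.0000 raw=[6.3000 5.6000 14.0000 8.7500]
After op 2 tick(9): ref=16.0000 raw=[14.4000 12.8000 32.0000 20.0000]
After op 3 tick(9): ref=25.0000 raw=[22.5000 20.0000 50.0000 31.2500]
After op 4 tick(5): ref=30.0000 raw=[27.0000 24.0000 60.0000 37.5000]
Wrap final raw readings (mod 100): 27.0000 mod 100 = 27.0000; 24.0000 mod 100 = 24.0000; 60.0000 mod 100 = 60.0000; 37.5000 mod 100 = 37.5000

Answer: 27.0000 24.0000 60.0000 37.5000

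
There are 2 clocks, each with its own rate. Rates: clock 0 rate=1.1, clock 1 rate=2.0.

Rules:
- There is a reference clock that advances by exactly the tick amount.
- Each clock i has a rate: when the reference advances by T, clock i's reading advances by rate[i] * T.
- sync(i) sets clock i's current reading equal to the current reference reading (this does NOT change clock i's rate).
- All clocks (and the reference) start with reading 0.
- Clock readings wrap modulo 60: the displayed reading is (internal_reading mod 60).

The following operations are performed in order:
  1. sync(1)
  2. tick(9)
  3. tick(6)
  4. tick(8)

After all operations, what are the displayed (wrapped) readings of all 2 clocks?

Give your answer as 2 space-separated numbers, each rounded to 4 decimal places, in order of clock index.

Answer: 25.3000 46.0000

Derivation:
After op 1 sync(1): ref=0.0000 raw=[0.0000 0.0000]
After op 2 tick(9): ref=9.0000 raw=[9.9000 18.0000]
After op 3 tick(6): ref=15.0000 raw=[16.5000 30.0000]
After op 4 tick(8): ref=23.0000 raw=[25.3000 46.0000]
Wrap final raw readings (mod 60): 25.3000 mod 60 = 25.3000; 46.0000 mod 60 = 46.0000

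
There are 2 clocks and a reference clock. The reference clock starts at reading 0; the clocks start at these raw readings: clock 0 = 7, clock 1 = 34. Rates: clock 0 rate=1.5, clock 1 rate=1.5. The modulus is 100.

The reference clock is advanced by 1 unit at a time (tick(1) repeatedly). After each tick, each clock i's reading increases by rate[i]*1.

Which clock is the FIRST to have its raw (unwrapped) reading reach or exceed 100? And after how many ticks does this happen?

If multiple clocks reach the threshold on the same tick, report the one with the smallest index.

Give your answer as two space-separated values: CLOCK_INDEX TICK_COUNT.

clock 0: start=7, rate=1.5, needs 100-7 = 93; ticks = ceil(93/1.5) = ceil(62.0000) = 62; reading at tick 62 = 7 + 1.5*62 = 100.0000
clock 1: start=34, rate=1.5, needs 100-34 = 66; ticks = ceil(66/1.5) = ceil(44.0000) = 44; reading at tick 44 = 34 + 1.5*44 = 100.0000
Minimum tick count = 44; winners = [1]; smallest index = 1

Answer: 1 44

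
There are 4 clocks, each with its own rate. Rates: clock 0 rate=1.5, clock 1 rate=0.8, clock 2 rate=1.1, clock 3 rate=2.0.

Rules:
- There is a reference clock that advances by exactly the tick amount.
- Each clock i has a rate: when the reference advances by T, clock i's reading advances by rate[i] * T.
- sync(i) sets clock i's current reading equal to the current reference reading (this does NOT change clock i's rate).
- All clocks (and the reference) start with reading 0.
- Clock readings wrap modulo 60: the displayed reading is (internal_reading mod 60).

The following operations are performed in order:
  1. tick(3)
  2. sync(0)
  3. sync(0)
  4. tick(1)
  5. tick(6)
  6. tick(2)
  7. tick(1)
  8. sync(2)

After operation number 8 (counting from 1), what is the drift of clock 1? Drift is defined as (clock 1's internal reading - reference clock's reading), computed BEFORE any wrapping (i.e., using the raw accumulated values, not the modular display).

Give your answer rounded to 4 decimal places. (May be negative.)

Answer: -2.6000

Derivation:
After op 1 tick(3): ref=3.0000 raw=[4.5000 2.4000 3.3000 6.0000]
After op 2 sync(0): ref=3.0000 raw=[3.0000 2.4000 3.3000 6.0000]
After op 3 sync(0): ref=3.0000 raw=[3.0000 2.4000 3.3000 6.0000]
After op 4 tick(1): ref=4.0000 raw=[4.5000 3.2000 4.4000 8.0000]
After op 5 tick(6): ref=10.0000 raw=[13.5000 8.0000 11.0000 20.0000]
After op 6 tick(2): ref=12.0000 raw=[16.5000 9.6000 13.2000 24.0000]
After op 7 tick(1): ref=13.0000 raw=[18.0000 10.4000 14.3000 26.0000]
After op 8 sync(2): ref=13.0000 raw=[18.0000 10.4000 13.0000 26.0000]
Drift of clock 1 after op 8: 10.4000 - 13.0000 = -2.6000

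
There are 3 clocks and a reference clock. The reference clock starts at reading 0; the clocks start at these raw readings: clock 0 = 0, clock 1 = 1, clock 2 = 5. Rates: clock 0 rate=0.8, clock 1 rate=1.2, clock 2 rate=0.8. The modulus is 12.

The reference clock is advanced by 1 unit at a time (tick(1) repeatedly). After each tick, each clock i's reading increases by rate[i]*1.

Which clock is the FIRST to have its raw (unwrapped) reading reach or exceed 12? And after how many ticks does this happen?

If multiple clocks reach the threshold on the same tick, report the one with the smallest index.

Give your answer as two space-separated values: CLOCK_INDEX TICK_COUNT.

clock 0: start=0, rate=0.8, needs 12-0 = 12; ticks = ceil(12/0.8) = ceil(15.0000) = 15; reading at tick 15 = 0 + 0.8*15 = 12.0000
clock 1: start=1, rate=1.2, needs 12-1 = 11; ticks = ceil(11/1.2) = ceil(9.1667) = 10; reading at tick 10 = 1 + 1.2*10 = 13.0000
clock 2: start=5, rate=0.8, needs 12-5 = 7; ticks = ceil(7/0.8) = ceil(8.7500) = 9; reading at tick 9 = 5 + 0.8*9 = 12.2000
Minimum tick count = 9; winners = [2]; smallest index = 2

Answer: 2 9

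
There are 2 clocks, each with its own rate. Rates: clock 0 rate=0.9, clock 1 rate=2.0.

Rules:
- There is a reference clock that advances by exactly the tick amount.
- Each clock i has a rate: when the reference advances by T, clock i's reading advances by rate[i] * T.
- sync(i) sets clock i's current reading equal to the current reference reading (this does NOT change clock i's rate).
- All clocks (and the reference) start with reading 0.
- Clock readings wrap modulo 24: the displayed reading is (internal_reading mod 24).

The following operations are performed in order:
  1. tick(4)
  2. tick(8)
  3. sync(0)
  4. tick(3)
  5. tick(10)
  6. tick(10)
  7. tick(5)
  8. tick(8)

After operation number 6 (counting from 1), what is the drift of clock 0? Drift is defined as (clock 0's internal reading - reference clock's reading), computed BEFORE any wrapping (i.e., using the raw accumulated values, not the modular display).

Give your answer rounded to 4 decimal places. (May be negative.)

Answer: -2.3000

Derivation:
After op 1 tick(4): ref=4.0000 raw=[3.6000 8.0000]
After op 2 tick(8): ref=12.0000 raw=[10.8000 24.0000]
After op 3 sync(0): ref=12.0000 raw=[12.0000 24.0000]
After op 4 tick(3): ref=15.0000 raw=[14.7000 30.0000]
After op 5 tick(10): ref=25.0000 raw=[23.7000 50.0000]
After op 6 tick(10): ref=35.0000 raw=[32.7000 70.0000]
Drift of clock 0 after op 6: 32.7000 - 35.0000 = -2.3000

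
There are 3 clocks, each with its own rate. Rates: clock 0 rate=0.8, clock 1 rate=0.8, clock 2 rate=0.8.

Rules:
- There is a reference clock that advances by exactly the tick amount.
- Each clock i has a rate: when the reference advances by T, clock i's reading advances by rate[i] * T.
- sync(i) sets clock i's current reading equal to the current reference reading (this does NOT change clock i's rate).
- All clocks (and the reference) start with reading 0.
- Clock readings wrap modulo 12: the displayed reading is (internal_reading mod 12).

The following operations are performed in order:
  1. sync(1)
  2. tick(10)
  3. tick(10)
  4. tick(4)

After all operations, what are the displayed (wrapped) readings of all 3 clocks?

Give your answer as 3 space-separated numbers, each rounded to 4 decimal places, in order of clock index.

After op 1 sync(1): ref=0.0000 raw=[0.0000 0.0000 0.0000]
After op 2 tick(10): ref=10.0000 raw=[8.0000 8.0000 8.0000]
After op 3 tick(10): ref=20.0000 raw=[16.0000 16.0000 16.0000]
After op 4 tick(4): ref=24.0000 raw=[19.2000 19.2000 19.2000]
Wrap final raw readings (mod 12): 19.2000 mod 12 = 7.2000; 19.2000 mod 12 = 7.2000; 19.2000 mod 12 = 7.2000

Answer: 7.2000 7.2000 7.2000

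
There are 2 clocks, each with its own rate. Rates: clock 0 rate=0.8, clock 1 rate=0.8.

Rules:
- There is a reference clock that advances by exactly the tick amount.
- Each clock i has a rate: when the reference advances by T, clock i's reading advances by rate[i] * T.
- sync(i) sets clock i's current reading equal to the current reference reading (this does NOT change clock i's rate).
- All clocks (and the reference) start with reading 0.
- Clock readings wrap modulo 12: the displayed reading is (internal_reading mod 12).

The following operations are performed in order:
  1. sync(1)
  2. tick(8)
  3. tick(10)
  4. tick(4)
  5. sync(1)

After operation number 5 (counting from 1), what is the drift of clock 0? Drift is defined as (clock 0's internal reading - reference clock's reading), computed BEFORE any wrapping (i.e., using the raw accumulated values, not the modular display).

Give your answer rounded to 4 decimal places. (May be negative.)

Answer: -4.4000

Derivation:
After op 1 sync(1): ref=0.0000 raw=[0.0000 0.0000]
After op 2 tick(8): ref=8.0000 raw=[6.4000 6.4000]
After op 3 tick(10): ref=18.0000 raw=[14.4000 14.4000]
After op 4 tick(4): ref=22.0000 raw=[17.6000 17.6000]
After op 5 sync(1): ref=22.0000 raw=[17.6000 22.0000]
Drift of clock 0 after op 5: 17.6000 - 22.0000 = -4.4000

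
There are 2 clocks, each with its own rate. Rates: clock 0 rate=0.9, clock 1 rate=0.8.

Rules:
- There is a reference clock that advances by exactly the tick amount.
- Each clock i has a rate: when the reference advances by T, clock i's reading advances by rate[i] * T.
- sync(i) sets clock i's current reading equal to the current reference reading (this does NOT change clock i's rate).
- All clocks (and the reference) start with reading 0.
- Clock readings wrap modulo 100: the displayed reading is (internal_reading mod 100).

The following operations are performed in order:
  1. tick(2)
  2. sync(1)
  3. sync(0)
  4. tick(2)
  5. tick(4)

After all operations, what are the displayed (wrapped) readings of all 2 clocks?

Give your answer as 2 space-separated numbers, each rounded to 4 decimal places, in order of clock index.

Answer: 7.4000 6.8000

Derivation:
After op 1 tick(2): ref=2.0000 raw=[1.8000 1.6000]
After op 2 sync(1): ref=2.0000 raw=[1.8000 2.0000]
After op 3 sync(0): ref=2.0000 raw=[2.0000 2.0000]
After op 4 tick(2): ref=4.0000 raw=[3.8000 3.6000]
After op 5 tick(4): ref=8.0000 raw=[7.4000 6.8000]
Wrap final raw readings (mod 100): 7.4000 mod 100 = 7.4000; 6.8000 mod 100 = 6.8000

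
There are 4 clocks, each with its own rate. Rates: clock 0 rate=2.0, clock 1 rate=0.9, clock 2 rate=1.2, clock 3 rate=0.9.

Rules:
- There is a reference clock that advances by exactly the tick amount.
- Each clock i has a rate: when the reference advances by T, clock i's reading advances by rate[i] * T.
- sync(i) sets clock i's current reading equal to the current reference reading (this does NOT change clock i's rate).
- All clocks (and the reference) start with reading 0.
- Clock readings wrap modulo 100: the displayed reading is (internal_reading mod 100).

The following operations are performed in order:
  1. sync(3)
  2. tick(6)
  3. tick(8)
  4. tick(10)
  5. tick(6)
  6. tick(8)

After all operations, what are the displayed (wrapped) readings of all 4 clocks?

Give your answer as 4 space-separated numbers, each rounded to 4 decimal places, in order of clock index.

After op 1 sync(3): ref=0.0000 raw=[0.0000 0.0000 0.0000 0.0000]
After op 2 tick(6): ref=6.0000 raw=[12.0000 5.4000 7.2000 5.4000]
After op 3 tick(8): ref=14.0000 raw=[28.0000 12.6000 16.8000 12.6000]
After op 4 tick(10): ref=24.0000 raw=[48.0000 21.6000 28.8000 21.6000]
After op 5 tick(6): ref=30.0000 raw=[60.0000 27.0000 36.0000 27.0000]
After op 6 tick(8): ref=38.0000 raw=[76.0000 34.2000 45.6000 34.2000]
Wrap final raw readings (mod 100): 76.0000 mod 100 = 76.0000; 34.2000 mod 100 = 34.2000; 45.6000 mod 100 = 45.6000; 34.2000 mod 100 = 34.2000

Answer: 76.0000 34.2000 45.6000 34.2000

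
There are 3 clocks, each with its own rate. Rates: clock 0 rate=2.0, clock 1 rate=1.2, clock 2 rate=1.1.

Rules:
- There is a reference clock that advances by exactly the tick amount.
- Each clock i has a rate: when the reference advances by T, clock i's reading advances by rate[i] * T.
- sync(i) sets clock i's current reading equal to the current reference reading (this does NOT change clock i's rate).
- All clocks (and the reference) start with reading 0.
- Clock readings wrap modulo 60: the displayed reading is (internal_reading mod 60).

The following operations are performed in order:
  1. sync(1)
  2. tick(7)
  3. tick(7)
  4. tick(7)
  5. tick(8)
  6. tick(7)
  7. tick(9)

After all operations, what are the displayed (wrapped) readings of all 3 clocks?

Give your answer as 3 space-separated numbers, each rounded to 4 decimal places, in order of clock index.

After op 1 sync(1): ref=0.0000 raw=[0.0000 0.0000 0.0000]
After op 2 tick(7): ref=7.0000 raw=[14.0000 8.4000 7.7000]
After op 3 tick(7): ref=14.0000 raw=[28.0000 16.8000 15.4000]
After op 4 tick(7): ref=21.0000 raw=[42.0000 25.2000 23.1000]
After op 5 tick(8): ref=29.0000 raw=[58.0000 34.8000 31.9000]
After op 6 tick(7): ref=36.0000 raw=[72.0000 43.2000 39.6000]
After op 7 tick(9): ref=45.0000 raw=[90.0000 54.0000 49.5000]
Wrap final raw readings (mod 60): 90.0000 mod 60 = 30.0000; 54.0000 mod 60 = 54.0000; 49.5000 mod 60 = 49.5000

Answer: 30.0000 54.0000 49.5000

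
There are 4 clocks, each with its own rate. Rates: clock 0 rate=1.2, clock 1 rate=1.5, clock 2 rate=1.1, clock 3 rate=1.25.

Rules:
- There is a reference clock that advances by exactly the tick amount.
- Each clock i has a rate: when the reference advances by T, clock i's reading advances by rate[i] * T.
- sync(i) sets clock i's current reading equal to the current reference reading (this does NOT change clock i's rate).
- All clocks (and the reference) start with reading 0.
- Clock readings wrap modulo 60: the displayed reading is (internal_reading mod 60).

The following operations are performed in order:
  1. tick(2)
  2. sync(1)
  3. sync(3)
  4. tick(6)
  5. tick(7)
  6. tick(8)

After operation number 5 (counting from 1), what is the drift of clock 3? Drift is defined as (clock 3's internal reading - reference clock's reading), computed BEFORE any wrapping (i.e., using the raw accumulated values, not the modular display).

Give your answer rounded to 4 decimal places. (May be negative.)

Answer: 3.2500

Derivation:
After op 1 tick(2): ref=2.0000 raw=[2.4000 3.0000 2.2000 2.5000]
After op 2 sync(1): ref=2.0000 raw=[2.4000 2.0000 2.2000 2.5000]
After op 3 sync(3): ref=2.0000 raw=[2.4000 2.0000 2.2000 2.0000]
After op 4 tick(6): ref=8.0000 raw=[9.6000 11.0000 8.8000 9.5000]
After op 5 tick(7): ref=15.0000 raw=[18.0000 21.5000 16.5000 18.2500]
Drift of clock 3 after op 5: 18.2500 - 15.0000 = 3.2500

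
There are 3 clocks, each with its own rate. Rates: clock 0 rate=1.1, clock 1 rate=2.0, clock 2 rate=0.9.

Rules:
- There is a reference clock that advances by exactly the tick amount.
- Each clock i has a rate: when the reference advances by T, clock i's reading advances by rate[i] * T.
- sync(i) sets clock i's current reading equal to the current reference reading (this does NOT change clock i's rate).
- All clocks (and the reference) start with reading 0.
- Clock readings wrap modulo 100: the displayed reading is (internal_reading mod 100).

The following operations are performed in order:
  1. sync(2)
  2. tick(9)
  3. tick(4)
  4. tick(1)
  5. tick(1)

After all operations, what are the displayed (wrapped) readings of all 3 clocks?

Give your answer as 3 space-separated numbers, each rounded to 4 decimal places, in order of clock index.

Answer: 16.5000 30.0000 13.5000

Derivation:
After op 1 sync(2): ref=0.0000 raw=[0.0000 0.0000 0.0000]
After op 2 tick(9): ref=9.0000 raw=[9.9000 18.0000 8.1000]
After op 3 tick(4): ref=13.0000 raw=[14.3000 26.0000 11.7000]
After op 4 tick(1): ref=14.0000 raw=[15.4000 28.0000 12.6000]
After op 5 tick(1): ref=15.0000 raw=[16.5000 30.0000 13.5000]
Wrap final raw readings (mod 100): 16.5000 mod 100 = 16.5000; 30.0000 mod 100 = 30.0000; 13.5000 mod 100 = 13.5000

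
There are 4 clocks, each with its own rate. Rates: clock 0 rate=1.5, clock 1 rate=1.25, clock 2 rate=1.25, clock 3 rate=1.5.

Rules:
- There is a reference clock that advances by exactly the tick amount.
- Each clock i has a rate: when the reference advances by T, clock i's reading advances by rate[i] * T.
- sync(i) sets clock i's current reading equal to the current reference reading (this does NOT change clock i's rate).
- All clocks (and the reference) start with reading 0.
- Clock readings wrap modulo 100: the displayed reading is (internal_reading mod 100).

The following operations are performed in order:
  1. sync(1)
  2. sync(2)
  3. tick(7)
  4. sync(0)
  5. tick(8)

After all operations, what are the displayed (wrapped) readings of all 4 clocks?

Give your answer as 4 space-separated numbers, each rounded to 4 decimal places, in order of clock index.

Answer: 19.0000 18.7500 18.7500 22.5000

Derivation:
After op 1 sync(1): ref=0.0000 raw=[0.0000 0.0000 0.0000 0.0000]
After op 2 sync(2): ref=0.0000 raw=[0.0000 0.0000 0.0000 0.0000]
After op 3 tick(7): ref=7.0000 raw=[10.5000 8.7500 8.7500 10.5000]
After op 4 sync(0): ref=7.0000 raw=[7.0000 8.7500 8.7500 10.5000]
After op 5 tick(8): ref=15.0000 raw=[19.0000 18.7500 18.7500 22.5000]
Wrap final raw readings (mod 100): 19.0000 mod 100 = 19.0000; 18.7500 mod 100 = 18.7500; 18.7500 mod 100 = 18.7500; 22.5000 mod 100 = 22.5000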